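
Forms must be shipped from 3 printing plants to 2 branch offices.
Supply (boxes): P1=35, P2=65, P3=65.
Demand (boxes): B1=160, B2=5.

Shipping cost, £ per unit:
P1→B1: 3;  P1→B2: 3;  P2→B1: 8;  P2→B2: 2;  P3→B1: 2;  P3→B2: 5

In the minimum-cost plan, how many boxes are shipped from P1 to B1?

Optimal shipments:
  P1 to B1: 35 × £3 = £105
  P2 to B1: 60 × £8 = £480
  P2 to B2: 5 × £2 = £10
  P3 to B1: 65 × £2 = £130
Total cost = £725.
So P1→B1 carries 35 boxes.

35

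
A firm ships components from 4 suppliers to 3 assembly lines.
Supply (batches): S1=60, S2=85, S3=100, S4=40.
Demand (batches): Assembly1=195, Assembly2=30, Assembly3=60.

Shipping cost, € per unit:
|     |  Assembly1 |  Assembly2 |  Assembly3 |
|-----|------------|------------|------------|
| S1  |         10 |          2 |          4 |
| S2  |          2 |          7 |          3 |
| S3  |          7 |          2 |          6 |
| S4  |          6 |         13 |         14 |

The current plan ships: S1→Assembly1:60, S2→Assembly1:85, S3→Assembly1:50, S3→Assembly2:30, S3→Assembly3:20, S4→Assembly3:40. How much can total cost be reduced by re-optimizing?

660

Current plan cost = 60·10 + 85·2 + 50·7 + 30·2 + 20·6 + 40·14 = €1860.
Optimal plan:
  S1–Assembly3: 60 batches
  S2–Assembly1: 85 batches
  S3–Assembly1: 70 batches
  S3–Assembly2: 30 batches
  S4–Assembly1: 40 batches
Optimal cost = €1200.
Saving = 1860 − 1200 = €660.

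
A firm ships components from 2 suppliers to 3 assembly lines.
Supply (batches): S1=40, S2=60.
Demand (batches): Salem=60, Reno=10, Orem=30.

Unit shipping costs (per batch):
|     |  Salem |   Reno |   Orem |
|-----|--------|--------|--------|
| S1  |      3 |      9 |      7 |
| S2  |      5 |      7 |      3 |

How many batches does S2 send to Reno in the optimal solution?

10

Solving gives:
  S1→Salem: 40 × 3 = 120
  S2→Salem: 20 × 5 = 100
  S2→Reno: 10 × 7 = 70
  S2→Orem: 30 × 3 = 90
Total cost = 380.
So S2→Reno carries 10 batches.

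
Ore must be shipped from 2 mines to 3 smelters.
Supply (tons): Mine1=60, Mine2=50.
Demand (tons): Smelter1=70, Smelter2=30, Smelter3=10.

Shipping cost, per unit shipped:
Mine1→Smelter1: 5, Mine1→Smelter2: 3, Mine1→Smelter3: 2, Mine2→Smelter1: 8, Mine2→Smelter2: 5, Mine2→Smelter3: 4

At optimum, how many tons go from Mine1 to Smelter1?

Optimal shipments:
  Mine1->Smelter1: 60 × 5 = 300
  Mine2->Smelter1: 10 × 8 = 80
  Mine2->Smelter2: 30 × 5 = 150
  Mine2->Smelter3: 10 × 4 = 40
Total cost = 570.
So Mine1→Smelter1 carries 60 tons.

60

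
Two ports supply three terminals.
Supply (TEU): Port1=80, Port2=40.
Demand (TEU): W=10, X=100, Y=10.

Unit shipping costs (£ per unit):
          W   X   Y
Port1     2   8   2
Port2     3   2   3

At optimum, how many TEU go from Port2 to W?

0

The minimum-cost plan:
  Port1→W: 10 TEU
  Port1→X: 60 TEU
  Port1→Y: 10 TEU
  Port2→X: 40 TEU
Total cost = £600.
The route Port2→W is not used.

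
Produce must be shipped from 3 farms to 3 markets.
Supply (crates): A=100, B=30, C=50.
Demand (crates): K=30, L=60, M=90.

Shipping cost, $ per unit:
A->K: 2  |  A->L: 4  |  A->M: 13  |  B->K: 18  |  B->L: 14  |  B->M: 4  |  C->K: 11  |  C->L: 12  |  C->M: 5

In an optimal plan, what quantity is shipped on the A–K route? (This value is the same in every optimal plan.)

Solving gives:
  A->K: 30 × $2 = $60
  A->L: 60 × $4 = $240
  A->M: 10 × $13 = $130
  B->M: 30 × $4 = $120
  C->M: 50 × $5 = $250
Total cost = $800.
So A→K carries 30 crates.

30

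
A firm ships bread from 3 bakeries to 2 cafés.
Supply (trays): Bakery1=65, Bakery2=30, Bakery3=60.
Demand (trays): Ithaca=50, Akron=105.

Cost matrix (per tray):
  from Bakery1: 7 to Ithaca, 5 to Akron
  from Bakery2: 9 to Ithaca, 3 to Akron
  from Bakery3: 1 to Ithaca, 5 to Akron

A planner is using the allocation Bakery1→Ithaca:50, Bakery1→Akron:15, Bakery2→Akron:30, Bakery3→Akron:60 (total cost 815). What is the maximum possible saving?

300

Current plan cost = 50·7 + 15·5 + 30·3 + 60·5 = 815.
Optimal plan:
  Bakery1→Akron: 65 × 5 = 325
  Bakery2→Akron: 30 × 3 = 90
  Bakery3→Ithaca: 50 × 1 = 50
  Bakery3→Akron: 10 × 5 = 50
Optimal cost = 515.
Saving = 815 − 515 = 300.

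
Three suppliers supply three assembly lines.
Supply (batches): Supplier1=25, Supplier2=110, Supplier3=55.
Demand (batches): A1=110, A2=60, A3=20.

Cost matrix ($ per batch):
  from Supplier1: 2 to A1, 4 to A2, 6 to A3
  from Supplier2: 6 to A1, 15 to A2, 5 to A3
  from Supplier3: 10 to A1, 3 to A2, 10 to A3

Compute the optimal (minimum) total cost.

865

Optimal allocation:
  Supplier1 to A1: 20 × $2 = $40
  Supplier1 to A2: 5 × $4 = $20
  Supplier2 to A1: 90 × $6 = $540
  Supplier2 to A3: 20 × $5 = $100
  Supplier3 to A2: 55 × $3 = $165
Total = 40 + 20 + 540 + 100 + 165 = $865.
(Supply check: Supplier1 ships 25; Supplier2 ships 110; Supplier3 ships 55.)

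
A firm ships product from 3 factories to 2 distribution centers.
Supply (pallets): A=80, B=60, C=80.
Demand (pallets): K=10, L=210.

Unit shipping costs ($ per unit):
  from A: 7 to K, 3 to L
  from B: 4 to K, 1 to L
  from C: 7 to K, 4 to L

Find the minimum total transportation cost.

Optimal allocation:
  A->L: 80 × $3 = $240
  B->K: 10 × $4 = $40
  B->L: 50 × $1 = $50
  C->L: 80 × $4 = $320
Total = 240 + 40 + 50 + 320 = $650.

650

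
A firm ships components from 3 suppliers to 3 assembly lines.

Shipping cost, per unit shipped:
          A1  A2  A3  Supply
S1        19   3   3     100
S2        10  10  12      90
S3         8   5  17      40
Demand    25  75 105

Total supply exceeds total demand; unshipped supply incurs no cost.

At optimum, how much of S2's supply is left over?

An optimal plan:
  S1->A3: 100 × 3 = 300
  S2->A1: 25 × 10 = 250
  S2->A2: 35 × 10 = 350
  S2->A3: 5 × 12 = 60
  S3->A2: 40 × 5 = 200
Total cost = 1160.
S2 ships 65 of its 90, leaving 25.

25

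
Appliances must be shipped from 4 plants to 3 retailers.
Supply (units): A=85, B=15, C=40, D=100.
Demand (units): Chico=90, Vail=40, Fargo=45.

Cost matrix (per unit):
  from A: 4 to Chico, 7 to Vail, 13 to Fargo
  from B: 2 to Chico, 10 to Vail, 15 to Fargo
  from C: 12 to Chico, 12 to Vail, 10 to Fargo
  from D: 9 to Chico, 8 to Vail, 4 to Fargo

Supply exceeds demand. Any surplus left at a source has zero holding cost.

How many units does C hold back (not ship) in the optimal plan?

40

Minimum-cost shipments:
  A–Chico: 75 × 4 = 300
  A–Vail: 10 × 7 = 70
  B–Chico: 15 × 2 = 30
  D–Vail: 30 × 8 = 240
  D–Fargo: 45 × 4 = 180
Total cost = 820.
C ships 0 of its 40, leaving 40.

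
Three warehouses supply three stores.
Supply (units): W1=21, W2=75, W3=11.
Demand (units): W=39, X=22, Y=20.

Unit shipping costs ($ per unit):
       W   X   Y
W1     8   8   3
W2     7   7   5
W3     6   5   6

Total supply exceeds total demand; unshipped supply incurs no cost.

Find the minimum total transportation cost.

465

One minimum-cost allocation:
  W1→Y: 20 × $3 = $60
  W2→W: 39 × $7 = $273
  W2→X: 11 × $7 = $77
  W3→X: 11 × $5 = $55
Total = 60 + 273 + 77 + 55 = $465.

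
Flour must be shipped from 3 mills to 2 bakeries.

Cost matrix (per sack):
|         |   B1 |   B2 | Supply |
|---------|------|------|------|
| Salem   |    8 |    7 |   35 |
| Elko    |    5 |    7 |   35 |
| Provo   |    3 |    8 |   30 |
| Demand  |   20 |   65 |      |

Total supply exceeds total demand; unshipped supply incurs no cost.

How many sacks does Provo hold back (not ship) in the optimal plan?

An optimal plan:
  Salem to B2: 35 × 7 = 245
  Elko to B2: 30 × 7 = 210
  Provo to B1: 20 × 3 = 60
Total cost = 515.
Provo ships 20 of its 30, leaving 10.

10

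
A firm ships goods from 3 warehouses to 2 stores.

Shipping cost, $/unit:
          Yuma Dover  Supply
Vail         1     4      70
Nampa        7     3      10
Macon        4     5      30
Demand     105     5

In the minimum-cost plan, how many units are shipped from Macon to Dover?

Optimal shipments:
  Vail–Yuma: 70 units
  Nampa–Yuma: 5 units
  Nampa–Dover: 5 units
  Macon–Yuma: 30 units
Total cost = $240.
The route Macon→Dover is not used.

0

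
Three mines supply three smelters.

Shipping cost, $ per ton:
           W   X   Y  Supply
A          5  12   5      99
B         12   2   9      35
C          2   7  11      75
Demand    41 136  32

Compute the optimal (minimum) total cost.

1272

Optimal allocation:
  A->W: 41 × $5 = $205
  A->X: 26 × $12 = $312
  A->Y: 32 × $5 = $160
  B->X: 35 × $2 = $70
  C->X: 75 × $7 = $525
Total = 205 + 312 + 160 + 70 + 525 = $1272.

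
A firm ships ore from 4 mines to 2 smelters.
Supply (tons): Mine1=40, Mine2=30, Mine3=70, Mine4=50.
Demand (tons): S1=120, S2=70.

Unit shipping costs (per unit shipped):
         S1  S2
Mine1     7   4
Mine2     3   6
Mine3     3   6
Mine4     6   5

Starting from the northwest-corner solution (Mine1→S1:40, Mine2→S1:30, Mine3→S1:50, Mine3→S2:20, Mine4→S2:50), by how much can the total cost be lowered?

Current plan cost = 40·7 + 30·3 + 50·3 + 20·6 + 50·5 = 890.
Optimal plan:
  Mine1→S2: 40 × 4 = 160
  Mine2→S1: 30 × 3 = 90
  Mine3→S1: 70 × 3 = 210
  Mine4→S1: 20 × 6 = 120
  Mine4→S2: 30 × 5 = 150
Optimal cost = 730.
Saving = 890 − 730 = 160.

160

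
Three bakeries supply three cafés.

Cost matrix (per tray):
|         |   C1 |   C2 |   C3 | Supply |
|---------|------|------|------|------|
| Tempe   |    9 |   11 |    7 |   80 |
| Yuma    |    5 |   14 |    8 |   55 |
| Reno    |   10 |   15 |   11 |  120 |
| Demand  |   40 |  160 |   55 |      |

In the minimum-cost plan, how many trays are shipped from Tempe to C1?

Optimal shipments:
  Tempe->C2: 40 × 11 = 440
  Tempe->C3: 40 × 7 = 280
  Yuma->C1: 40 × 5 = 200
  Yuma->C3: 15 × 8 = 120
  Reno->C2: 120 × 15 = 1800
Total cost = 2840.
The route Tempe→C1 is not used.

0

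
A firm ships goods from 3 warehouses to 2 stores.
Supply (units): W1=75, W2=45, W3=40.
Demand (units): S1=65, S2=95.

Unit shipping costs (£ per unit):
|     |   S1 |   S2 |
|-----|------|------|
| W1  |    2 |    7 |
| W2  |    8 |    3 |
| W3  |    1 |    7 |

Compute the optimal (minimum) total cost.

575

A cheapest plan:
  W1–S1: 25 × £2 = £50
  W1–S2: 50 × £7 = £350
  W2–S2: 45 × £3 = £135
  W3–S1: 40 × £1 = £40
Total = 50 + 350 + 135 + 40 = £575.
(Supply check: W1 ships 75; W2 ships 45; W3 ships 40.)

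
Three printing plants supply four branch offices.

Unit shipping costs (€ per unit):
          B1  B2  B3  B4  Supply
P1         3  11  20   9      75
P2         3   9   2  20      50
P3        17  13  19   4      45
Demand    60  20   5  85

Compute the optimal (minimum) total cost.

910

Optimal allocation:
  P1→B1: 35 × €3 = €105
  P1→B4: 40 × €9 = €360
  P2→B1: 25 × €3 = €75
  P2→B2: 20 × €9 = €180
  P2→B3: 5 × €2 = €10
  P3→B4: 45 × €4 = €180
Total = 105 + 360 + 75 + 180 + 10 + 180 = €910.
(Supply check: P1 ships 75; P2 ships 50; P3 ships 45.)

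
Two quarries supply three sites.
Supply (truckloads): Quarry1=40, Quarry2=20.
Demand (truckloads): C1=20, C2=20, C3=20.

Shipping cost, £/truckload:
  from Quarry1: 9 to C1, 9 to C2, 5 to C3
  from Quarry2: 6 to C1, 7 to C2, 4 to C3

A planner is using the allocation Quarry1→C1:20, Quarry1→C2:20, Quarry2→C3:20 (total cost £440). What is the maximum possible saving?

Current plan cost = 20·9 + 20·9 + 20·4 = £440.
Optimal plan:
  Quarry1->C2: 20 truckloads
  Quarry1->C3: 20 truckloads
  Quarry2->C1: 20 truckloads
Optimal cost = £400.
Saving = 440 − 400 = £40.

40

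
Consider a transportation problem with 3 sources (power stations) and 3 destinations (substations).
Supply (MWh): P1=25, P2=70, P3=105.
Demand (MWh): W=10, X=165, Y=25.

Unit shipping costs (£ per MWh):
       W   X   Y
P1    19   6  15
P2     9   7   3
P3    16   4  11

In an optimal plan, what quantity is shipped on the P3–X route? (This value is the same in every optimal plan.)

105

The minimum-cost plan:
  P1→X: 25 MWh
  P2→W: 10 MWh
  P2→X: 35 MWh
  P2→Y: 25 MWh
  P3→X: 105 MWh
Total cost = £980.
So P3→X carries 105 MWh.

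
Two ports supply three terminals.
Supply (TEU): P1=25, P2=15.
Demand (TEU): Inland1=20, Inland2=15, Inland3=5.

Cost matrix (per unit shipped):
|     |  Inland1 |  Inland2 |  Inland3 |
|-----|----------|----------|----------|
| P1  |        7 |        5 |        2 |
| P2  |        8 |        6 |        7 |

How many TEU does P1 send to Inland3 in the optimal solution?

Optimal shipments:
  P1–Inland1: 5 × 7 = 35
  P1–Inland2: 15 × 5 = 75
  P1–Inland3: 5 × 2 = 10
  P2–Inland1: 15 × 8 = 120
Total cost = 240.
So P1→Inland3 carries 5 TEU.

5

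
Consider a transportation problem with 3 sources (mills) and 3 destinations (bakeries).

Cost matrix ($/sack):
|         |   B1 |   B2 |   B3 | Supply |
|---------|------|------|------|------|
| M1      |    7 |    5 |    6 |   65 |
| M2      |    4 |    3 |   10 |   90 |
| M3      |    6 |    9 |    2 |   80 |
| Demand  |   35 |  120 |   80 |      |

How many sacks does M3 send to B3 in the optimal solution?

The minimum-cost plan:
  M1 to B2: 65 × $5 = $325
  M2 to B1: 35 × $4 = $140
  M2 to B2: 55 × $3 = $165
  M3 to B3: 80 × $2 = $160
Total cost = $790.
So M3→B3 carries 80 sacks.

80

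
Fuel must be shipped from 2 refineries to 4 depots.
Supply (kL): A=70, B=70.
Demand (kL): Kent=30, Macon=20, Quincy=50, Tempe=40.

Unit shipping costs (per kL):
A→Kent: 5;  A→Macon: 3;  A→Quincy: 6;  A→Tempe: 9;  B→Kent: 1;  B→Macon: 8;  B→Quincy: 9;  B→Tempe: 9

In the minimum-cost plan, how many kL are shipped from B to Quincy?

0

Optimal shipments:
  A–Macon: 20 × 3 = 60
  A–Quincy: 50 × 6 = 300
  B–Kent: 30 × 1 = 30
  B–Tempe: 40 × 9 = 360
Total cost = 750.
The route B→Quincy is not used.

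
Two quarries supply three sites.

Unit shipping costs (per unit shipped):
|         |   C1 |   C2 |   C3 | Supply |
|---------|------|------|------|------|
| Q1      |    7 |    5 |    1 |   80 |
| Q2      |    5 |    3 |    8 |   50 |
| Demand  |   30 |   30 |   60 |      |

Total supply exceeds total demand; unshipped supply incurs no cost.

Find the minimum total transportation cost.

320

An optimal shipping plan:
  Q1→C1: 10 truckloads
  Q1→C3: 60 truckloads
  Q2→C1: 20 truckloads
  Q2→C2: 30 truckloads
Total cost = 320.
(Supply check: Q1 ships 70; Q2 ships 50.)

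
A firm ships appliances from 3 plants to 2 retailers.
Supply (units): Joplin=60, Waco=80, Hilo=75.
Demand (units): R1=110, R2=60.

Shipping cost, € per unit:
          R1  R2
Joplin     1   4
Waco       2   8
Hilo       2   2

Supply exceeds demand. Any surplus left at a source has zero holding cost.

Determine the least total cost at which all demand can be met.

An optimal shipping plan:
  Joplin–R1: 60 × €1 = €60
  Waco–R1: 35 × €2 = €70
  Hilo–R1: 15 × €2 = €30
  Hilo–R2: 60 × €2 = €120
Total = 60 + 70 + 30 + 120 = €280.

280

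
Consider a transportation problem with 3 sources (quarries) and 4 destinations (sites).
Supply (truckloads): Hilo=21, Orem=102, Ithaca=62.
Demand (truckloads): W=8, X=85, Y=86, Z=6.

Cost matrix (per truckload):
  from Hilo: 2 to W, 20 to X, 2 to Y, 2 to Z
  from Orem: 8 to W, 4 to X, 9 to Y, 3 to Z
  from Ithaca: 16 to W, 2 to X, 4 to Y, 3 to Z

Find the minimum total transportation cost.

739

One minimum-cost allocation:
  Hilo to Y: 21 × 2 = 42
  Orem to W: 8 × 8 = 64
  Orem to X: 85 × 4 = 340
  Orem to Y: 3 × 9 = 27
  Orem to Z: 6 × 3 = 18
  Ithaca to Y: 62 × 4 = 248
Total = 42 + 64 + 340 + 27 + 18 + 248 = 739.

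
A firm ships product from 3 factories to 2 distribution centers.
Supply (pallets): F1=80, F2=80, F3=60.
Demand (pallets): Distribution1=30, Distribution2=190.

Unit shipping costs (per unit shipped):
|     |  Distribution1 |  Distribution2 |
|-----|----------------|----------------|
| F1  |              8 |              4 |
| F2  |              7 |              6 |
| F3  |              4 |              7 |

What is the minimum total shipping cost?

1130

A cheapest plan:
  F1→Distribution2: 80 × 4 = 320
  F2→Distribution2: 80 × 6 = 480
  F3→Distribution1: 30 × 4 = 120
  F3→Distribution2: 30 × 7 = 210
Total = 320 + 480 + 120 + 210 = 1130.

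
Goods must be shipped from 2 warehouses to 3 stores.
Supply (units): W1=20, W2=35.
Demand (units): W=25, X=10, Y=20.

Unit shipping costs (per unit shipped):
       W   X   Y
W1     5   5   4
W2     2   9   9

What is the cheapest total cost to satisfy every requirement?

220

One minimum-cost allocation:
  W1->Y: 20 × 4 = 80
  W2->W: 25 × 2 = 50
  W2->X: 10 × 9 = 90
Total = 80 + 50 + 90 = 220.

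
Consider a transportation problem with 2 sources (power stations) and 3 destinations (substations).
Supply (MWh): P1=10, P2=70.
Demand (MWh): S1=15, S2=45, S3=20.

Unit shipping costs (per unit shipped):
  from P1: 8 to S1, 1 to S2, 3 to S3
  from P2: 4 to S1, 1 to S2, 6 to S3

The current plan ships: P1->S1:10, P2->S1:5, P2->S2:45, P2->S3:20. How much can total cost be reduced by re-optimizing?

70

Current plan cost = 10·8 + 5·4 + 45·1 + 20·6 = 265.
Optimal plan:
  P1->S3: 10 × 3 = 30
  P2->S1: 15 × 4 = 60
  P2->S2: 45 × 1 = 45
  P2->S3: 10 × 6 = 60
Optimal cost = 195.
Saving = 265 − 195 = 70.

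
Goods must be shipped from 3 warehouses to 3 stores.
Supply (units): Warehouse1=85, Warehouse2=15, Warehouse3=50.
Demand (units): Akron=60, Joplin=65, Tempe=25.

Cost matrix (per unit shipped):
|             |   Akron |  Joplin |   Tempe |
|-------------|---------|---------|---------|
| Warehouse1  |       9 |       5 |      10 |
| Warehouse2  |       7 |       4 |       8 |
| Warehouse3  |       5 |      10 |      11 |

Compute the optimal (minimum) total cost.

One minimum-cost allocation:
  Warehouse1–Joplin: 65 × 5 = 325
  Warehouse1–Tempe: 20 × 10 = 200
  Warehouse2–Akron: 10 × 7 = 70
  Warehouse2–Tempe: 5 × 8 = 40
  Warehouse3–Akron: 50 × 5 = 250
Total = 325 + 200 + 70 + 40 + 250 = 885.

885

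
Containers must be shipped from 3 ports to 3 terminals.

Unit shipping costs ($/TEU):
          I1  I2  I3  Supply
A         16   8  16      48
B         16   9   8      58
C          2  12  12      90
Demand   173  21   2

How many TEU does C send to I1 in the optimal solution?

Solving gives:
  A to I1: 27 × $16 = $432
  A to I2: 21 × $8 = $168
  B to I1: 56 × $16 = $896
  B to I3: 2 × $8 = $16
  C to I1: 90 × $2 = $180
Total cost = $1692.
So C→I1 carries 90 TEU.

90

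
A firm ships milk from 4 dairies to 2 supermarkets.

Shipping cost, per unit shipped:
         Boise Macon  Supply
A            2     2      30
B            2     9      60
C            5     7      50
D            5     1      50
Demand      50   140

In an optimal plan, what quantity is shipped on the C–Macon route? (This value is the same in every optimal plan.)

50

The minimum-cost plan:
  A->Macon: 30 × 2 = 60
  B->Boise: 50 × 2 = 100
  B->Macon: 10 × 9 = 90
  C->Macon: 50 × 7 = 350
  D->Macon: 50 × 1 = 50
Total cost = 650.
So C→Macon carries 50 crates.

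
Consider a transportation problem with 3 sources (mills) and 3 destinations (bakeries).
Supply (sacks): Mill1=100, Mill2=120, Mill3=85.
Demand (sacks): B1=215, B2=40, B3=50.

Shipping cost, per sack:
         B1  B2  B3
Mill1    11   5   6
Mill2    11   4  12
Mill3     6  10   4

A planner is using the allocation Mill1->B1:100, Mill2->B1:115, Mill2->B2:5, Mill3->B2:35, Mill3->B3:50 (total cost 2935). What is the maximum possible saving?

535

Current plan cost = 100·11 + 115·11 + 5·4 + 35·10 + 50·4 = 2935.
Optimal plan:
  Mill1→B1: 50 × 11 = 550
  Mill1→B3: 50 × 6 = 300
  Mill2→B1: 80 × 11 = 880
  Mill2→B2: 40 × 4 = 160
  Mill3→B1: 85 × 6 = 510
Optimal cost = 2400.
Saving = 2935 − 2400 = 535.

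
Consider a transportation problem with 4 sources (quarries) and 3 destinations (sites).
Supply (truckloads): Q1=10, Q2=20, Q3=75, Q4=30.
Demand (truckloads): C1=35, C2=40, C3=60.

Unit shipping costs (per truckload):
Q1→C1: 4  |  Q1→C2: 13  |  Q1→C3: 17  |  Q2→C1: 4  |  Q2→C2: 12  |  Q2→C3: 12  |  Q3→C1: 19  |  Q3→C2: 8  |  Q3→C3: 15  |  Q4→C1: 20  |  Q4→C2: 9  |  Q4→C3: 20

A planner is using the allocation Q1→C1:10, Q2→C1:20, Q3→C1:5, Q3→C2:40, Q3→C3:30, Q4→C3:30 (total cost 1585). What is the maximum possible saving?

Current plan cost = 10·4 + 20·4 + 5·19 + 40·8 + 30·15 + 30·20 = 1585.
Optimal plan:
  Q1–C1: 10 × 4 = 40
  Q2–C1: 20 × 4 = 80
  Q3–C1: 5 × 19 = 95
  Q3–C2: 10 × 8 = 80
  Q3–C3: 60 × 15 = 900
  Q4–C2: 30 × 9 = 270
Optimal cost = 1465.
Saving = 1585 − 1465 = 120.

120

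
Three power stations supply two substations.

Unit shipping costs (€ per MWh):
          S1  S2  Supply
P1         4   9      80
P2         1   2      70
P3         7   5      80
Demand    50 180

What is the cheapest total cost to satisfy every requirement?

Optimal allocation:
  P1 to S1: 50 × €4 = €200
  P1 to S2: 30 × €9 = €270
  P2 to S2: 70 × €2 = €140
  P3 to S2: 80 × €5 = €400
Total = 200 + 270 + 140 + 400 = €1010.

1010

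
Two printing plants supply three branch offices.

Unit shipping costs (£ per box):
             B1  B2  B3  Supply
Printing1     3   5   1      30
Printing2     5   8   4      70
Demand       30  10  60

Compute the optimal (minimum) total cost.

Optimal allocation:
  Printing1 to B2: 10 × £5 = £50
  Printing1 to B3: 20 × £1 = £20
  Printing2 to B1: 30 × £5 = £150
  Printing2 to B3: 40 × £4 = £160
Total = 50 + 20 + 150 + 160 = £380.

380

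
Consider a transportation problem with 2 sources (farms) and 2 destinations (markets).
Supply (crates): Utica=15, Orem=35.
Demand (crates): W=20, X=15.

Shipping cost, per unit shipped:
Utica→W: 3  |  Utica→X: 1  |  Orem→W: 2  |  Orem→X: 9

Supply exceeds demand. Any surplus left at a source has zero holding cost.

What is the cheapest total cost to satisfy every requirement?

Optimal allocation:
  Utica->X: 15 crates
  Orem->W: 20 crates
Total cost = 55.

55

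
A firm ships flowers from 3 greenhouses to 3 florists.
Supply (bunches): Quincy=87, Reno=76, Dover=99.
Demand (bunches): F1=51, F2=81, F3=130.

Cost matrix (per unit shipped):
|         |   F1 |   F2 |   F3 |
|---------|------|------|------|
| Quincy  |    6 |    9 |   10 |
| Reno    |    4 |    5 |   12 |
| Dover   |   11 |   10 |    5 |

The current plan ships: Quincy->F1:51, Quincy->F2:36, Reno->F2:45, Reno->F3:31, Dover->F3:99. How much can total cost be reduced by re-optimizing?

186

Current plan cost = 51·6 + 36·9 + 45·5 + 31·12 + 99·5 = 1722.
Optimal plan:
  Quincy to F1: 51 × 6 = 306
  Quincy to F2: 5 × 9 = 45
  Quincy to F3: 31 × 10 = 310
  Reno to F2: 76 × 5 = 380
  Dover to F3: 99 × 5 = 495
Optimal cost = 1536.
Saving = 1722 − 1536 = 186.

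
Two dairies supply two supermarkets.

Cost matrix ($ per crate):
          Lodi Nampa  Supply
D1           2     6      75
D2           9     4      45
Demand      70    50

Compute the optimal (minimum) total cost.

Optimal allocation:
  D1 to Lodi: 70 × $2 = $140
  D1 to Nampa: 5 × $6 = $30
  D2 to Nampa: 45 × $4 = $180
Total = 140 + 30 + 180 = $350.
(Supply check: D1 ships 75; D2 ships 45.)

350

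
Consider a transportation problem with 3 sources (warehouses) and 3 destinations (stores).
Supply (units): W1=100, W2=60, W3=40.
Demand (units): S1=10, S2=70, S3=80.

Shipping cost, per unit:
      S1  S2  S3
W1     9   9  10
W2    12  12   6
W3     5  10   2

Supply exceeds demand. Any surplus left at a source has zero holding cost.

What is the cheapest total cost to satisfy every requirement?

One minimum-cost allocation:
  W1 to S2: 70 × 9 = 630
  W2 to S3: 50 × 6 = 300
  W3 to S1: 10 × 5 = 50
  W3 to S3: 30 × 2 = 60
Total = 630 + 300 + 50 + 60 = 1040.
(Supply check: W1 ships 70; W2 ships 50; W3 ships 40.)

1040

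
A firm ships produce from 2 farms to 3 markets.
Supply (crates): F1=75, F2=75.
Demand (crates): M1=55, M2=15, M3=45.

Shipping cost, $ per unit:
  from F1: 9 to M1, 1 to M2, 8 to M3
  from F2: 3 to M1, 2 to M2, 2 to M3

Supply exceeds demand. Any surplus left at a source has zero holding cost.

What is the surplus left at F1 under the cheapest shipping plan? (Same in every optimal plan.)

An optimal plan:
  F1–M1: 25 × $9 = $225
  F1–M2: 15 × $1 = $15
  F2–M1: 30 × $3 = $90
  F2–M3: 45 × $2 = $90
Total cost = $420.
F1 ships 40 of its 75, leaving 35.

35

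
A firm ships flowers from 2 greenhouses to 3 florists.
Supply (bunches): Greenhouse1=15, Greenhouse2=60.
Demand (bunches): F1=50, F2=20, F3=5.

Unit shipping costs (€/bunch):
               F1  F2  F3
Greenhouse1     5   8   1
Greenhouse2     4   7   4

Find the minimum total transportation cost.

One minimum-cost allocation:
  Greenhouse1→F1: 10 × €5 = €50
  Greenhouse1→F3: 5 × €1 = €5
  Greenhouse2→F1: 40 × €4 = €160
  Greenhouse2→F2: 20 × €7 = €140
Total = 50 + 5 + 160 + 140 = €355.
(Supply check: Greenhouse1 ships 15; Greenhouse2 ships 60.)

355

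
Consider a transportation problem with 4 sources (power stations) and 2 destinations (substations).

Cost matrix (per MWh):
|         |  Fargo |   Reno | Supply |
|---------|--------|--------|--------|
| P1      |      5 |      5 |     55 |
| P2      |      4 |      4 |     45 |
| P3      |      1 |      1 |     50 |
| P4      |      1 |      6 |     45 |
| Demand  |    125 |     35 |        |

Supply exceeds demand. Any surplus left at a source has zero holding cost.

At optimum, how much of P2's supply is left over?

An optimal plan:
  P1–Reno: 20 × 5 = 100
  P2–Fargo: 30 × 4 = 120
  P2–Reno: 15 × 4 = 60
  P3–Fargo: 50 × 1 = 50
  P4–Fargo: 45 × 1 = 45
Total cost = 375.
P2 ships 45 of its 45, leaving 0.

0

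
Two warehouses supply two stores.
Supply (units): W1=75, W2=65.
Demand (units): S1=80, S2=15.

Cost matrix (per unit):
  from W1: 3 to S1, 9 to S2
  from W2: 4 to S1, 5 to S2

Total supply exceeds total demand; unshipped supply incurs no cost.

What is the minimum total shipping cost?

320

A cheapest plan:
  W1→S1: 75 units
  W2→S1: 5 units
  W2→S2: 15 units
Total cost = 320.
(Supply check: W1 ships 75; W2 ships 20.)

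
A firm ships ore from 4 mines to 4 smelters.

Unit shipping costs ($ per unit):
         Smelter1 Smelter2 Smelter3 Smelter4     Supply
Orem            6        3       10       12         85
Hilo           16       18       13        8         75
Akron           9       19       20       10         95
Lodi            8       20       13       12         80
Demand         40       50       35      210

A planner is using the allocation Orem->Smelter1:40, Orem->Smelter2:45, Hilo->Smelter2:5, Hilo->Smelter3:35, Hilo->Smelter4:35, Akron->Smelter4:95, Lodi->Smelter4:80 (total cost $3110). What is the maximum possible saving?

Current plan cost = 40·6 + 45·3 + 5·18 + 35·13 + 35·8 + 95·10 + 80·12 = $3110.
Optimal plan:
  Orem to Smelter2: 50 × $3 = $150
  Orem to Smelter3: 35 × $10 = $350
  Hilo to Smelter4: 75 × $8 = $600
  Akron to Smelter4: 95 × $10 = $950
  Lodi to Smelter1: 40 × $8 = $320
  Lodi to Smelter4: 40 × $12 = $480
Optimal cost = $2850.
Saving = 3110 − 2850 = $260.

260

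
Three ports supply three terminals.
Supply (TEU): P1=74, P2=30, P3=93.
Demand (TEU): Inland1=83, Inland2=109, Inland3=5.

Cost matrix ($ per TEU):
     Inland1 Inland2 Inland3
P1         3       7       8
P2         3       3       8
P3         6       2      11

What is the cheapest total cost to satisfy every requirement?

523

An optimal shipping plan:
  P1 to Inland1: 69 × $3 = $207
  P1 to Inland3: 5 × $8 = $40
  P2 to Inland1: 14 × $3 = $42
  P2 to Inland2: 16 × $3 = $48
  P3 to Inland2: 93 × $2 = $186
Total = 207 + 40 + 42 + 48 + 186 = $523.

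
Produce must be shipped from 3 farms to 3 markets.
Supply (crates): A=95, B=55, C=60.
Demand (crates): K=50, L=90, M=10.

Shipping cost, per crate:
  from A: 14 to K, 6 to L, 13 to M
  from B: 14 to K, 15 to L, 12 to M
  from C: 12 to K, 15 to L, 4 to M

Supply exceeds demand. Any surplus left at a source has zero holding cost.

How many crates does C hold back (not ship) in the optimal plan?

0

An optimal plan:
  A→L: 90 × 6 = 540
  C→K: 50 × 12 = 600
  C→M: 10 × 4 = 40
Total cost = 1180.
C ships 60 of its 60, leaving 0.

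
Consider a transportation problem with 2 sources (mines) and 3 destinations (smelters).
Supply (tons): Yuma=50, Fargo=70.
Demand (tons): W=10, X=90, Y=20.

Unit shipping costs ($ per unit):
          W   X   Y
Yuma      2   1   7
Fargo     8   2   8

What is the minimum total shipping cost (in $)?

Optimal allocation:
  Yuma to W: 10 tons
  Yuma to X: 20 tons
  Yuma to Y: 20 tons
  Fargo to X: 70 tons
Total cost = $320.
(Supply check: Yuma ships 50; Fargo ships 70.)

320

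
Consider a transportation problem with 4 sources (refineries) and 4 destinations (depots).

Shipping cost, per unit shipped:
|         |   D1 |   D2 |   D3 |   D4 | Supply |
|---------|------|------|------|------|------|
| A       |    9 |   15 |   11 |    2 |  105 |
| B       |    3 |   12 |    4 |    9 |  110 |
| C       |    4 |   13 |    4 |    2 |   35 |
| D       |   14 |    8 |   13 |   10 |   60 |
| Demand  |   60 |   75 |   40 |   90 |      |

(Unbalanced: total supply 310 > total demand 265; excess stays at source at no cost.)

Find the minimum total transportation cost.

One minimum-cost allocation:
  A→D4: 90 × 2 = 180
  B→D1: 60 × 3 = 180
  B→D2: 15 × 12 = 180
  B→D3: 5 × 4 = 20
  C→D3: 35 × 4 = 140
  D→D2: 60 × 8 = 480
Total = 180 + 180 + 180 + 20 + 140 + 480 = 1180.

1180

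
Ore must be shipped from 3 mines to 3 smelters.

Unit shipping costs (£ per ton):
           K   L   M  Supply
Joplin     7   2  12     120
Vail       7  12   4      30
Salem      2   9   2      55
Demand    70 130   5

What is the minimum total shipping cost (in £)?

595

An optimal shipping plan:
  Joplin to L: 120 × £2 = £240
  Vail to K: 15 × £7 = £105
  Vail to L: 10 × £12 = £120
  Vail to M: 5 × £4 = £20
  Salem to K: 55 × £2 = £110
Total = 240 + 105 + 120 + 20 + 110 = £595.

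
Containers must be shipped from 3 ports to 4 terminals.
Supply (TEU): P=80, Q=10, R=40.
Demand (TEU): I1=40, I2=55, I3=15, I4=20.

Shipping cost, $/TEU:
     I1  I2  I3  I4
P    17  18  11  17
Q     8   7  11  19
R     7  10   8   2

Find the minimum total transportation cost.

An optimal shipping plan:
  P→I1: 20 TEU
  P→I2: 45 TEU
  P→I3: 15 TEU
  Q→I2: 10 TEU
  R→I1: 20 TEU
  R→I4: 20 TEU
Total cost = $1565.
(Supply check: P ships 80; Q ships 10; R ships 40.)

1565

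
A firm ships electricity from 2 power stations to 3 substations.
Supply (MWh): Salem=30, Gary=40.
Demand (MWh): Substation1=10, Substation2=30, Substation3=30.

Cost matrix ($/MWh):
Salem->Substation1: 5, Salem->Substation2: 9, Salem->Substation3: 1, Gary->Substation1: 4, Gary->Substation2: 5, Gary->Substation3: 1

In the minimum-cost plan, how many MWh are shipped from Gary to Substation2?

The minimum-cost plan:
  Salem->Substation3: 30 MWh
  Gary->Substation1: 10 MWh
  Gary->Substation2: 30 MWh
Total cost = $220.
So Gary→Substation2 carries 30 MWh.

30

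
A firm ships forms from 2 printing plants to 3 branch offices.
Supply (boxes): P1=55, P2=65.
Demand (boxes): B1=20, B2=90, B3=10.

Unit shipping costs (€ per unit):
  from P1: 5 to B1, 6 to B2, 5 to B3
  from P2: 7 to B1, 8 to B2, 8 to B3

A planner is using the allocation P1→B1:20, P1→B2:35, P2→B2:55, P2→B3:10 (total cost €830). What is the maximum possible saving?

Current plan cost = 20·5 + 35·6 + 55·8 + 10·8 = €830.
Optimal plan:
  P1–B1: 20 × €5 = €100
  P1–B2: 25 × €6 = €150
  P1–B3: 10 × €5 = €50
  P2–B2: 65 × €8 = €520
Optimal cost = €820.
Saving = 830 − 820 = €10.

10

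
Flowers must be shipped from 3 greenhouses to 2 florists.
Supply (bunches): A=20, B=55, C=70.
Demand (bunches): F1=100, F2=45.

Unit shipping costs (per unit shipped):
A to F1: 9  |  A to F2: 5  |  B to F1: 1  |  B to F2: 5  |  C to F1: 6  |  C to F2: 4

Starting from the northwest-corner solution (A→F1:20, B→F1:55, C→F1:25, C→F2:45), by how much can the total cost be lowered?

40

Current plan cost = 20·9 + 55·1 + 25·6 + 45·4 = 565.
Optimal plan:
  A to F2: 20 × 5 = 100
  B to F1: 55 × 1 = 55
  C to F1: 45 × 6 = 270
  C to F2: 25 × 4 = 100
Optimal cost = 525.
Saving = 565 − 525 = 40.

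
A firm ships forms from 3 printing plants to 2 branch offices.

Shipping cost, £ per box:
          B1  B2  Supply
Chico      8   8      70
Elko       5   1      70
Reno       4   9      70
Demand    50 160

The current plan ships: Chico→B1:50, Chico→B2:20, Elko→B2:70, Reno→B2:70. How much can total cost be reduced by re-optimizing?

Current plan cost = 50·8 + 20·8 + 70·1 + 70·9 = £1260.
Optimal plan:
  Chico→B2: 70 × £8 = £560
  Elko→B2: 70 × £1 = £70
  Reno→B1: 50 × £4 = £200
  Reno→B2: 20 × £9 = £180
Optimal cost = £1010.
Saving = 1260 − 1010 = £250.

250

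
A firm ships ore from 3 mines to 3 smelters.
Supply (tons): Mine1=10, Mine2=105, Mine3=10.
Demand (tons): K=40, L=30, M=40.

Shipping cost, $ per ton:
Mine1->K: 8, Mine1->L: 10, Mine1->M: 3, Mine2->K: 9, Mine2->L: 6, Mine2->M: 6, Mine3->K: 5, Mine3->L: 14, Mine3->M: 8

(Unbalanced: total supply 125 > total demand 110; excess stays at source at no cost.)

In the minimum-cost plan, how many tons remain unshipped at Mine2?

An optimal plan:
  Mine1 to M: 10 tons
  Mine2 to K: 30 tons
  Mine2 to L: 30 tons
  Mine2 to M: 30 tons
  Mine3 to K: 10 tons
Total cost = $710.
Mine2 ships 90 of its 105, leaving 15.

15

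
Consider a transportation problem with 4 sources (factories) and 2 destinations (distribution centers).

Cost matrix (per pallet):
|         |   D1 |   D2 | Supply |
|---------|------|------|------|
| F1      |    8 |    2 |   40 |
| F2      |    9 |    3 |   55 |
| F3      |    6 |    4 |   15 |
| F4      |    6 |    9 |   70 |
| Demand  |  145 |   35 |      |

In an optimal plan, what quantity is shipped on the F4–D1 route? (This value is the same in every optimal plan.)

70

Solving gives:
  F1–D1: 5 × 8 = 40
  F1–D2: 35 × 2 = 70
  F2–D1: 55 × 9 = 495
  F3–D1: 15 × 6 = 90
  F4–D1: 70 × 6 = 420
Total cost = 1115.
So F4→D1 carries 70 pallets.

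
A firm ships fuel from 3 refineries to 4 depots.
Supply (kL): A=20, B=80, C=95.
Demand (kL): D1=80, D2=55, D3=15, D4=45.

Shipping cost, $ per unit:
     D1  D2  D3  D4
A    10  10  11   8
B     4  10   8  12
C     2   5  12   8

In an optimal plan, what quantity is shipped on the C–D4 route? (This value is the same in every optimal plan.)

25

The minimum-cost plan:
  A->D4: 20 × $8 = $160
  B->D1: 65 × $4 = $260
  B->D3: 15 × $8 = $120
  C->D1: 15 × $2 = $30
  C->D2: 55 × $5 = $275
  C->D4: 25 × $8 = $200
Total cost = $1045.
So C→D4 carries 25 kL.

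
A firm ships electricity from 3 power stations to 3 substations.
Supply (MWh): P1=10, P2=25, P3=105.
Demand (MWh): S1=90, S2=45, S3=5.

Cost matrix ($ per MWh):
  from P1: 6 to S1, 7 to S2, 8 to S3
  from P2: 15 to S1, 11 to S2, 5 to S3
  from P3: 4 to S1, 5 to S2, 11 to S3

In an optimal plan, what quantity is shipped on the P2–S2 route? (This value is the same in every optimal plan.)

20

The minimum-cost plan:
  P1→S2: 10 × $7 = $70
  P2→S2: 20 × $11 = $220
  P2→S3: 5 × $5 = $25
  P3→S1: 90 × $4 = $360
  P3→S2: 15 × $5 = $75
Total cost = $750.
So P2→S2 carries 20 MWh.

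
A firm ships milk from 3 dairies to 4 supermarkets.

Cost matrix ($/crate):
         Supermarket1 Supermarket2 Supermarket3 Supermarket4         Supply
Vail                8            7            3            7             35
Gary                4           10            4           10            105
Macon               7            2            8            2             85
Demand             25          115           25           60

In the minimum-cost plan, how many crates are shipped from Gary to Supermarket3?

Solving gives:
  Vail→Supermarket2: 35 × $7 = $245
  Gary→Supermarket1: 25 × $4 = $100
  Gary→Supermarket2: 55 × $10 = $550
  Gary→Supermarket3: 25 × $4 = $100
  Macon→Supermarket2: 25 × $2 = $50
  Macon→Supermarket4: 60 × $2 = $120
Total cost = $1165.
So Gary→Supermarket3 carries 25 crates.

25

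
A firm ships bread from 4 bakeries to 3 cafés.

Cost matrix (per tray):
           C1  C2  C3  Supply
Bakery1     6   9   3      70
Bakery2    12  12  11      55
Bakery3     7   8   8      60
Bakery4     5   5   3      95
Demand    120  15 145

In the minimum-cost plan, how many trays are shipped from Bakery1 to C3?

70

Optimal shipments:
  Bakery1 to C3: 70 × 3 = 210
  Bakery2 to C1: 40 × 12 = 480
  Bakery2 to C2: 15 × 12 = 180
  Bakery3 to C1: 60 × 7 = 420
  Bakery4 to C1: 20 × 5 = 100
  Bakery4 to C3: 75 × 3 = 225
Total cost = 1615.
So Bakery1→C3 carries 70 trays.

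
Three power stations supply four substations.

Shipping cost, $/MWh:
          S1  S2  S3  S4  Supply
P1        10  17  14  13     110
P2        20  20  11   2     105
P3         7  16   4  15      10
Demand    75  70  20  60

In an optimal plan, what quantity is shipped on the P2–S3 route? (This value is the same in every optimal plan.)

The minimum-cost plan:
  P1 to S1: 75 × $10 = $750
  P1 to S2: 35 × $17 = $595
  P2 to S2: 35 × $20 = $700
  P2 to S3: 10 × $11 = $110
  P2 to S4: 60 × $2 = $120
  P3 to S3: 10 × $4 = $40
Total cost = $2315.
So P2→S3 carries 10 MWh.

10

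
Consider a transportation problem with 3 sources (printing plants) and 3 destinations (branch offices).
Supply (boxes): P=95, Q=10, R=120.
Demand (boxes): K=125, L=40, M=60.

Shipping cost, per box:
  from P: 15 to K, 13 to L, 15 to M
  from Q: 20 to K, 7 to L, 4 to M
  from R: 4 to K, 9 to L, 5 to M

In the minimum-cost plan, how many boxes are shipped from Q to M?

10

The minimum-cost plan:
  P->K: 5 boxes
  P->L: 40 boxes
  P->M: 50 boxes
  Q->M: 10 boxes
  R->K: 120 boxes
Total cost = 1865.
So Q→M carries 10 boxes.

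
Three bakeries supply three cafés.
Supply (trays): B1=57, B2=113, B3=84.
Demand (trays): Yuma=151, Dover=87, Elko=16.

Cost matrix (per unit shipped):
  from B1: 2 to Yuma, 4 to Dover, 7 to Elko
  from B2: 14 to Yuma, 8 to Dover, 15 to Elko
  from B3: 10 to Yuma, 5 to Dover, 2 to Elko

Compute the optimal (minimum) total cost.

1886

Optimal allocation:
  B1–Yuma: 57 trays
  B2–Yuma: 26 trays
  B2–Dover: 87 trays
  B3–Yuma: 68 trays
  B3–Elko: 16 trays
Total cost = 1886.
(Supply check: B1 ships 57; B2 ships 113; B3 ships 84.)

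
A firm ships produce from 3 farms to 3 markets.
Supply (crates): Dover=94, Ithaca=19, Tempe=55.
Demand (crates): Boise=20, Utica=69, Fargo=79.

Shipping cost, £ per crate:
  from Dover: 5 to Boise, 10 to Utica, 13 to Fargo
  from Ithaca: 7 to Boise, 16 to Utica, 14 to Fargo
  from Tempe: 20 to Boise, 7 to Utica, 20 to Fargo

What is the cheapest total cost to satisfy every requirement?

1671

One minimum-cost allocation:
  Dover–Boise: 20 crates
  Dover–Utica: 14 crates
  Dover–Fargo: 60 crates
  Ithaca–Fargo: 19 crates
  Tempe–Utica: 55 crates
Total cost = £1671.
(Supply check: Dover ships 94; Ithaca ships 19; Tempe ships 55.)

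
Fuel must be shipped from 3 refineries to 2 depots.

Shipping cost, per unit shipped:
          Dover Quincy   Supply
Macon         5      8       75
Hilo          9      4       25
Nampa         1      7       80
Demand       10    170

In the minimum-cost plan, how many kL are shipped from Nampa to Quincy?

Solving gives:
  Macon–Quincy: 75 × 8 = 600
  Hilo–Quincy: 25 × 4 = 100
  Nampa–Dover: 10 × 1 = 10
  Nampa–Quincy: 70 × 7 = 490
Total cost = 1200.
So Nampa→Quincy carries 70 kL.

70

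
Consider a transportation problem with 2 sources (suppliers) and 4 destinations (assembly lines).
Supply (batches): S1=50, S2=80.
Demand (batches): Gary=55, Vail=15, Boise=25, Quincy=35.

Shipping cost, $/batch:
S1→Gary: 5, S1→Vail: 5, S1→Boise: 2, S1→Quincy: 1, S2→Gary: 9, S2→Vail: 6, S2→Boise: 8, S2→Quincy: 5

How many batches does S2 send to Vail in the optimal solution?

15

The minimum-cost plan:
  S1->Gary: 25 × $5 = $125
  S1->Boise: 25 × $2 = $50
  S2->Gary: 30 × $9 = $270
  S2->Vail: 15 × $6 = $90
  S2->Quincy: 35 × $5 = $175
Total cost = $710.
So S2→Vail carries 15 batches.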